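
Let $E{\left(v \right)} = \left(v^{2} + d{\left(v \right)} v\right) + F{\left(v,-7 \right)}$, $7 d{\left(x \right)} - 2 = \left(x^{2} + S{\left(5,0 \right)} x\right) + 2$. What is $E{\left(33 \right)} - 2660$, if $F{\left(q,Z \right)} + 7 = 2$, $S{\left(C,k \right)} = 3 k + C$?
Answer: $\frac{30482}{7} \approx 4354.6$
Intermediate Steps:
$S{\left(C,k \right)} = C + 3 k$
$F{\left(q,Z \right)} = -5$ ($F{\left(q,Z \right)} = -7 + 2 = -5$)
$d{\left(x \right)} = \frac{4}{7} + \frac{x^{2}}{7} + \frac{5 x}{7}$ ($d{\left(x \right)} = \frac{2}{7} + \frac{\left(x^{2} + \left(5 + 3 \cdot 0\right) x\right) + 2}{7} = \frac{2}{7} + \frac{\left(x^{2} + \left(5 + 0\right) x\right) + 2}{7} = \frac{2}{7} + \frac{\left(x^{2} + 5 x\right) + 2}{7} = \frac{2}{7} + \frac{2 + x^{2} + 5 x}{7} = \frac{2}{7} + \left(\frac{2}{7} + \frac{x^{2}}{7} + \frac{5 x}{7}\right) = \frac{4}{7} + \frac{x^{2}}{7} + \frac{5 x}{7}$)
$E{\left(v \right)} = -5 + v^{2} + v \left(\frac{4}{7} + \frac{v^{2}}{7} + \frac{5 v}{7}\right)$ ($E{\left(v \right)} = \left(v^{2} + \left(\frac{4}{7} + \frac{v^{2}}{7} + \frac{5 v}{7}\right) v\right) - 5 = \left(v^{2} + v \left(\frac{4}{7} + \frac{v^{2}}{7} + \frac{5 v}{7}\right)\right) - 5 = -5 + v^{2} + v \left(\frac{4}{7} + \frac{v^{2}}{7} + \frac{5 v}{7}\right)$)
$E{\left(33 \right)} - 2660 = \left(-5 + \frac{33^{3}}{7} + \frac{4}{7} \cdot 33 + \frac{12 \cdot 33^{2}}{7}\right) - 2660 = \left(-5 + \frac{1}{7} \cdot 35937 + \frac{132}{7} + \frac{12}{7} \cdot 1089\right) - 2660 = \left(-5 + \frac{35937}{7} + \frac{132}{7} + \frac{13068}{7}\right) - 2660 = \frac{49102}{7} - 2660 = \frac{30482}{7}$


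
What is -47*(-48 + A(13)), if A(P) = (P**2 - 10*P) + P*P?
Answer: -7520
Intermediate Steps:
A(P) = -10*P + 2*P**2 (A(P) = (P**2 - 10*P) + P**2 = -10*P + 2*P**2)
-47*(-48 + A(13)) = -47*(-48 + 2*13*(-5 + 13)) = -47*(-48 + 2*13*8) = -47*(-48 + 208) = -47*160 = -7520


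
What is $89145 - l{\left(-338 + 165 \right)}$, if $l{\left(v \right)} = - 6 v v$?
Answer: $268719$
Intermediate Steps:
$l{\left(v \right)} = - 6 v^{2}$
$89145 - l{\left(-338 + 165 \right)} = 89145 - - 6 \left(-338 + 165\right)^{2} = 89145 - - 6 \left(-173\right)^{2} = 89145 - \left(-6\right) 29929 = 89145 - -179574 = 89145 + 179574 = 268719$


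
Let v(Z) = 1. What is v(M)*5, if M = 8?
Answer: 5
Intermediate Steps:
v(M)*5 = 1*5 = 5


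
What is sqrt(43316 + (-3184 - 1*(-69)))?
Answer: sqrt(40201) ≈ 200.50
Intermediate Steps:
sqrt(43316 + (-3184 - 1*(-69))) = sqrt(43316 + (-3184 + 69)) = sqrt(43316 - 3115) = sqrt(40201)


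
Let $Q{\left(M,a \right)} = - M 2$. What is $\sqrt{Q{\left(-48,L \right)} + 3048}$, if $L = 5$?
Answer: $2 \sqrt{786} \approx 56.071$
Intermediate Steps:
$Q{\left(M,a \right)} = - 2 M$
$\sqrt{Q{\left(-48,L \right)} + 3048} = \sqrt{\left(-2\right) \left(-48\right) + 3048} = \sqrt{96 + 3048} = \sqrt{3144} = 2 \sqrt{786}$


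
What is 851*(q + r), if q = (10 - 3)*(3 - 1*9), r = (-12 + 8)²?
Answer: -22126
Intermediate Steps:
r = 16 (r = (-4)² = 16)
q = -42 (q = 7*(3 - 9) = 7*(-6) = -42)
851*(q + r) = 851*(-42 + 16) = 851*(-26) = -22126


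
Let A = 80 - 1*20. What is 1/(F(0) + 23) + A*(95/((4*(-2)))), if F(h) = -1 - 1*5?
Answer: -24223/34 ≈ -712.44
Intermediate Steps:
F(h) = -6 (F(h) = -1 - 5 = -6)
A = 60 (A = 80 - 20 = 60)
1/(F(0) + 23) + A*(95/((4*(-2)))) = 1/(-6 + 23) + 60*(95/((4*(-2)))) = 1/17 + 60*(95/(-8)) = 1/17 + 60*(95*(-1/8)) = 1/17 + 60*(-95/8) = 1/17 - 1425/2 = -24223/34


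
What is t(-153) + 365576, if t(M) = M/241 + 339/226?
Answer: 176208049/482 ≈ 3.6558e+5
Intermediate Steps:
t(M) = 3/2 + M/241 (t(M) = M*(1/241) + 339*(1/226) = M/241 + 3/2 = 3/2 + M/241)
t(-153) + 365576 = (3/2 + (1/241)*(-153)) + 365576 = (3/2 - 153/241) + 365576 = 417/482 + 365576 = 176208049/482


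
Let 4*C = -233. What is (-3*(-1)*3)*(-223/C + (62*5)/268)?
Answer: 1400787/31222 ≈ 44.865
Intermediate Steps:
C = -233/4 (C = (¼)*(-233) = -233/4 ≈ -58.250)
(-3*(-1)*3)*(-223/C + (62*5)/268) = (-3*(-1)*3)*(-223/(-233/4) + (62*5)/268) = (3*3)*(-223*(-4/233) + 310*(1/268)) = 9*(892/233 + 155/134) = 9*(155643/31222) = 1400787/31222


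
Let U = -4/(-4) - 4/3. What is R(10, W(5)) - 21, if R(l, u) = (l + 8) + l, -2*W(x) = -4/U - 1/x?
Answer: 7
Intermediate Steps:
U = -⅓ (U = -4*(-¼) - 4*⅓ = 1 - 4/3 = -⅓ ≈ -0.33333)
W(x) = -6 + 1/(2*x) (W(x) = -(-4/(-⅓) - 1/x)/2 = -(-4*(-3) - 1/x)/2 = -(12 - 1/x)/2 = -6 + 1/(2*x))
R(l, u) = 8 + 2*l (R(l, u) = (8 + l) + l = 8 + 2*l)
R(10, W(5)) - 21 = (8 + 2*10) - 21 = (8 + 20) - 21 = 28 - 21 = 7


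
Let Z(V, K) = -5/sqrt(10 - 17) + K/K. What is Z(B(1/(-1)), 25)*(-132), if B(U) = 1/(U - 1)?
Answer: -132 - 660*I*sqrt(7)/7 ≈ -132.0 - 249.46*I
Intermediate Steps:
B(U) = 1/(-1 + U)
Z(V, K) = 1 + 5*I*sqrt(7)/7 (Z(V, K) = -5*(-I*sqrt(7)/7) + 1 = -(-5)*I*sqrt(7)/7 + 1 = 5*I*sqrt(7)/7 + 1 = 1 + 5*I*sqrt(7)/7)
Z(B(1/(-1)), 25)*(-132) = (1 + 5*I*sqrt(7)/7)*(-132) = -132 - 660*I*sqrt(7)/7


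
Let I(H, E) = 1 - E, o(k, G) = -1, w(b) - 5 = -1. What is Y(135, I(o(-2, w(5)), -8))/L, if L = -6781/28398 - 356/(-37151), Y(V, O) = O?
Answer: -9495126882/241811243 ≈ -39.267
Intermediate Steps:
w(b) = 4 (w(b) = 5 - 1 = 4)
L = -241811243/1055014098 (L = -6781*1/28398 - 356*(-1/37151) = -6781/28398 + 356/37151 = -241811243/1055014098 ≈ -0.22920)
Y(135, I(o(-2, w(5)), -8))/L = (1 - 1*(-8))/(-241811243/1055014098) = (1 + 8)*(-1055014098/241811243) = 9*(-1055014098/241811243) = -9495126882/241811243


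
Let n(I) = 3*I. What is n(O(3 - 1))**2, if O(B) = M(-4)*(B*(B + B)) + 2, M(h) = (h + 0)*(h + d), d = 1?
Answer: 86436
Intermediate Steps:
M(h) = h*(1 + h) (M(h) = (h + 0)*(h + 1) = h*(1 + h))
O(B) = 2 + 24*B**2 (O(B) = (-4*(1 - 4))*(B*(B + B)) + 2 = (-4*(-3))*(B*(2*B)) + 2 = 12*(2*B**2) + 2 = 24*B**2 + 2 = 2 + 24*B**2)
n(O(3 - 1))**2 = (3*(2 + 24*(3 - 1)**2))**2 = (3*(2 + 24*2**2))**2 = (3*(2 + 24*4))**2 = (3*(2 + 96))**2 = (3*98)**2 = 294**2 = 86436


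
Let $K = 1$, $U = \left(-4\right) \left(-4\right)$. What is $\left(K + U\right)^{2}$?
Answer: $289$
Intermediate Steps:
$U = 16$
$\left(K + U\right)^{2} = \left(1 + 16\right)^{2} = 17^{2} = 289$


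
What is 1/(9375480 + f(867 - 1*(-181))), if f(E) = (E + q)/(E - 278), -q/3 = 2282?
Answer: 385/3609556901 ≈ 1.0666e-7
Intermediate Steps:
q = -6846 (q = -3*2282 = -6846)
f(E) = (-6846 + E)/(-278 + E) (f(E) = (E - 6846)/(E - 278) = (-6846 + E)/(-278 + E))
1/(9375480 + f(867 - 1*(-181))) = 1/(9375480 + (-6846 + (867 - 1*(-181)))/(-278 + (867 - 1*(-181)))) = 1/(9375480 + (-6846 + (867 + 181))/(-278 + (867 + 181))) = 1/(9375480 + (-6846 + 1048)/(-278 + 1048)) = 1/(9375480 - 5798/770) = 1/(9375480 + (1/770)*(-5798)) = 1/(9375480 - 2899/385) = 1/(3609556901/385) = 385/3609556901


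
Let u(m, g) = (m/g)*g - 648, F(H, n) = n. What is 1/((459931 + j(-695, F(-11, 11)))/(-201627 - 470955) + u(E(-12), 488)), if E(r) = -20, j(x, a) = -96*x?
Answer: -672582/449811427 ≈ -0.0014953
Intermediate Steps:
u(m, g) = -648 + m (u(m, g) = m - 648 = -648 + m)
1/((459931 + j(-695, F(-11, 11)))/(-201627 - 470955) + u(E(-12), 488)) = 1/((459931 - 96*(-695))/(-201627 - 470955) + (-648 - 20)) = 1/((459931 + 66720)/(-672582) - 668) = 1/(526651*(-1/672582) - 668) = 1/(-526651/672582 - 668) = 1/(-449811427/672582) = -672582/449811427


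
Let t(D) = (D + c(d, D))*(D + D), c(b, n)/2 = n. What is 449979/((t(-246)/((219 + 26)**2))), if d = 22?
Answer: 9003329825/121032 ≈ 74388.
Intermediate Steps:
c(b, n) = 2*n
t(D) = 6*D**2 (t(D) = (D + 2*D)*(D + D) = (3*D)*(2*D) = 6*D**2)
449979/((t(-246)/((219 + 26)**2))) = 449979/(((6*(-246)**2)/((219 + 26)**2))) = 449979/(((6*60516)/(245**2))) = 449979/((363096/60025)) = 449979/((363096*(1/60025))) = 449979/(363096/60025) = 449979*(60025/363096) = 9003329825/121032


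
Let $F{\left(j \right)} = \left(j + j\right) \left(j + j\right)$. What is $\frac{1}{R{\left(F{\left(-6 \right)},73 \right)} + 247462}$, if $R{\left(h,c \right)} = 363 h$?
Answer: $\frac{1}{299734} \approx 3.3363 \cdot 10^{-6}$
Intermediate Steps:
$F{\left(j \right)} = 4 j^{2}$ ($F{\left(j \right)} = 2 j 2 j = 4 j^{2}$)
$\frac{1}{R{\left(F{\left(-6 \right)},73 \right)} + 247462} = \frac{1}{363 \cdot 4 \left(-6\right)^{2} + 247462} = \frac{1}{363 \cdot 4 \cdot 36 + 247462} = \frac{1}{363 \cdot 144 + 247462} = \frac{1}{52272 + 247462} = \frac{1}{299734}$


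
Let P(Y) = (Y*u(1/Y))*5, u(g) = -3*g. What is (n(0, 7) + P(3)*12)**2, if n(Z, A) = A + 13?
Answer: 25600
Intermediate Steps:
n(Z, A) = 13 + A
P(Y) = -15 (P(Y) = (Y*(-3/Y))*5 = -3*5 = -15)
(n(0, 7) + P(3)*12)**2 = ((13 + 7) - 15*12)**2 = (20 - 180)**2 = (-160)**2 = 25600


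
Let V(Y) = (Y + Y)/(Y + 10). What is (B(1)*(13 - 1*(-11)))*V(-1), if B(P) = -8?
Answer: 128/3 ≈ 42.667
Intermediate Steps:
V(Y) = 2*Y/(10 + Y) (V(Y) = (2*Y)/(10 + Y) = 2*Y/(10 + Y))
(B(1)*(13 - 1*(-11)))*V(-1) = (-8*(13 - 1*(-11)))*(2*(-1)/(10 - 1)) = (-8*(13 + 11))*(2*(-1)/9) = (-8*24)*(2*(-1)*(⅑)) = -192*(-2/9) = 128/3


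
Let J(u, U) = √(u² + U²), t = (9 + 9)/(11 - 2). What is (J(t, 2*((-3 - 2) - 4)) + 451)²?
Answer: 203729 + 1804*√82 ≈ 2.2007e+5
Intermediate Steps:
t = 2 (t = 18/9 = 18*(⅑) = 2)
J(u, U) = √(U² + u²)
(J(t, 2*((-3 - 2) - 4)) + 451)² = (√((2*((-3 - 2) - 4))² + 2²) + 451)² = (√((2*(-5 - 4))² + 4) + 451)² = (√((2*(-9))² + 4) + 451)² = (√((-18)² + 4) + 451)² = (√(324 + 4) + 451)² = (√328 + 451)² = (2*√82 + 451)² = (451 + 2*√82)²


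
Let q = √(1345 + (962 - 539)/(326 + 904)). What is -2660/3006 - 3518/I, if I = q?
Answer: -1330/1503 - 3518*√226152310/551591 ≈ -96.798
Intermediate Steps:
q = √226152310/410 (q = √(1345 + 423/1230) = √(1345 + 423*(1/1230)) = √(1345 + 141/410) = √(551591/410) = √226152310/410 ≈ 36.679)
I = √226152310/410 ≈ 36.679
-2660/3006 - 3518/I = -2660/3006 - 3518*√226152310/551591 = -2660*1/3006 - 3518*√226152310/551591 = -1330/1503 - 3518*√226152310/551591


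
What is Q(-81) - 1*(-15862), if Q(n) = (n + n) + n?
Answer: 15619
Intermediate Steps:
Q(n) = 3*n (Q(n) = 2*n + n = 3*n)
Q(-81) - 1*(-15862) = 3*(-81) - 1*(-15862) = -243 + 15862 = 15619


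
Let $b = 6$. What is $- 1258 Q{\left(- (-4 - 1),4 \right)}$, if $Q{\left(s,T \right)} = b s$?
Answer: $-37740$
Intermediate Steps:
$Q{\left(s,T \right)} = 6 s$
$- 1258 Q{\left(- (-4 - 1),4 \right)} = - 1258 \cdot 6 \left(- (-4 - 1)\right) = - 1258 \cdot 6 \left(\left(-1\right) \left(-5\right)\right) = - 1258 \cdot 6 \cdot 5 = \left(-1258\right) 30 = -37740$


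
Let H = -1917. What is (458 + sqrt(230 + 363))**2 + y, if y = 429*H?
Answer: -612036 + 916*sqrt(593) ≈ -5.8973e+5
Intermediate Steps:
y = -822393 (y = 429*(-1917) = -822393)
(458 + sqrt(230 + 363))**2 + y = (458 + sqrt(230 + 363))**2 - 822393 = (458 + sqrt(593))**2 - 822393 = -822393 + (458 + sqrt(593))**2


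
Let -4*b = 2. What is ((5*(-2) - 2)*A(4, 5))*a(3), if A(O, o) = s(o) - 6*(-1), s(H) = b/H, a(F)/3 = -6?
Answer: 6372/5 ≈ 1274.4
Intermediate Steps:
a(F) = -18 (a(F) = 3*(-6) = -18)
b = -½ (b = -¼*2 = -½ ≈ -0.50000)
s(H) = -1/(2*H)
A(O, o) = 6 - 1/(2*o) (A(O, o) = -1/(2*o) - 6*(-1) = -1/(2*o) - 1*(-6) = -1/(2*o) + 6 = 6 - 1/(2*o))
((5*(-2) - 2)*A(4, 5))*a(3) = ((5*(-2) - 2)*(6 - ½/5))*(-18) = ((-10 - 2)*(6 - ½*⅕))*(-18) = -12*(6 - ⅒)*(-18) = -12*59/10*(-18) = -354/5*(-18) = 6372/5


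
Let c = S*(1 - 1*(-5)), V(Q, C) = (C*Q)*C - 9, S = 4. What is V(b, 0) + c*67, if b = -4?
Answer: 1599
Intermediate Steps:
V(Q, C) = -9 + Q*C² (V(Q, C) = Q*C² - 9 = -9 + Q*C²)
c = 24 (c = 4*(1 - 1*(-5)) = 4*(1 + 5) = 4*6 = 24)
V(b, 0) + c*67 = (-9 - 4*0²) + 24*67 = (-9 - 4*0) + 1608 = (-9 + 0) + 1608 = -9 + 1608 = 1599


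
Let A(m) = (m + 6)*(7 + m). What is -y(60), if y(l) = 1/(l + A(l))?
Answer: -1/4482 ≈ -0.00022311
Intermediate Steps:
A(m) = (6 + m)*(7 + m)
y(l) = 1/(42 + l² + 14*l) (y(l) = 1/(l + (42 + l² + 13*l)) = 1/(42 + l² + 14*l))
-y(60) = -1/(42 + 60² + 14*60) = -1/(42 + 3600 + 840) = -1/4482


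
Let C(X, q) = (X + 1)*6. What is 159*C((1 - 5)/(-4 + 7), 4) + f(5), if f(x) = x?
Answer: -313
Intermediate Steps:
C(X, q) = 6 + 6*X (C(X, q) = (1 + X)*6 = 6 + 6*X)
159*C((1 - 5)/(-4 + 7), 4) + f(5) = 159*(6 + 6*((1 - 5)/(-4 + 7))) + 5 = 159*(6 + 6*(-4/3)) + 5 = 159*(6 - 8) + 5 = 159*(-2) + 5 = -318 + 5 = -313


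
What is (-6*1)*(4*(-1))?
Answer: 24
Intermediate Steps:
(-6*1)*(4*(-1)) = -6*(-4) = 24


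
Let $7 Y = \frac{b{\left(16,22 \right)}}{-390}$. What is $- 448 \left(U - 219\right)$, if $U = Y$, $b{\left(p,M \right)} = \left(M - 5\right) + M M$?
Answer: $\frac{6382624}{65} \approx 98194.0$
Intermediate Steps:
$b{\left(p,M \right)} = -5 + M + M^{2}$ ($b{\left(p,M \right)} = \left(-5 + M\right) + M^{2} = -5 + M + M^{2}$)
$Y = - \frac{167}{910}$ ($Y = \frac{\left(-5 + 22 + 22^{2}\right) \frac{1}{-390}}{7} = \frac{\left(-5 + 22 + 484\right) \left(- \frac{1}{390}\right)}{7} = \frac{501 \left(- \frac{1}{390}\right)}{7} = \frac{1}{7} \left(- \frac{167}{130}\right) = - \frac{167}{910} \approx -0.18352$)
$U = - \frac{167}{910} \approx -0.18352$
$- 448 \left(U - 219\right) = - 448 \left(- \frac{167}{910} - 219\right) = \left(-448\right) \left(- \frac{199457}{910}\right) = \frac{6382624}{65}$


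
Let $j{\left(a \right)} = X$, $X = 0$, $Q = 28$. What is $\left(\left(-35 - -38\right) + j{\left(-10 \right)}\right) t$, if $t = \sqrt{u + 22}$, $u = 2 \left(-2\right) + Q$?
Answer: $3 \sqrt{46} \approx 20.347$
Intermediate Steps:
$u = 24$ ($u = 2 \left(-2\right) + 28 = -4 + 28 = 24$)
$t = \sqrt{46}$ ($t = \sqrt{24 + 22} = \sqrt{46} \approx 6.7823$)
$j{\left(a \right)} = 0$
$\left(\left(-35 - -38\right) + j{\left(-10 \right)}\right) t = \left(\left(-35 - -38\right) + 0\right) \sqrt{46} = \left(\left(-35 + 38\right) + 0\right) \sqrt{46} = \left(3 + 0\right) \sqrt{46} = 3 \sqrt{46}$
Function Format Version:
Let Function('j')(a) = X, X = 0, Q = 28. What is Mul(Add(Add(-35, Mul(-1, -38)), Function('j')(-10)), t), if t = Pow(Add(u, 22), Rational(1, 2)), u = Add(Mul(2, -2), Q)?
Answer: Mul(3, Pow(46, Rational(1, 2))) ≈ 20.347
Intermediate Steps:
u = 24 (u = Add(Mul(2, -2), 28) = Add(-4, 28) = 24)
t = Pow(46, Rational(1, 2)) (t = Pow(Add(24, 22), Rational(1, 2)) = Pow(46, Rational(1, 2)) ≈ 6.7823)
Function('j')(a) = 0
Mul(Add(Add(-35, Mul(-1, -38)), Function('j')(-10)), t) = Mul(Add(Add(-35, Mul(-1, -38)), 0), Pow(46, Rational(1, 2))) = Mul(Add(Add(-35, 38), 0), Pow(46, Rational(1, 2))) = Mul(Add(3, 0), Pow(46, Rational(1, 2))) = Mul(3, Pow(46, Rational(1, 2)))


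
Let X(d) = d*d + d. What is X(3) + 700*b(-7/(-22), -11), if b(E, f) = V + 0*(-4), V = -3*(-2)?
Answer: 4212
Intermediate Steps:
V = 6
b(E, f) = 6 (b(E, f) = 6 + 0*(-4) = 6 + 0 = 6)
X(d) = d + d² (X(d) = d² + d = d + d²)
X(3) + 700*b(-7/(-22), -11) = 3*(1 + 3) + 700*6 = 3*4 + 4200 = 12 + 4200 = 4212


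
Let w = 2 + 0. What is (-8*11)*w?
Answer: -176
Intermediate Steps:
w = 2
(-8*11)*w = -8*11*2 = -88*2 = -176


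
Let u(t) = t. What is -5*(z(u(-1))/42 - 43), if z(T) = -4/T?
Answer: 4505/21 ≈ 214.52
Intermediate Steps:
-5*(z(u(-1))/42 - 43) = -5*(-4/(-1)/42 - 43) = -5*(-4*(-1)*(1/42) - 43) = -5*(4*(1/42) - 43) = -5*(2/21 - 43) = -5*(-901/21) = 4505/21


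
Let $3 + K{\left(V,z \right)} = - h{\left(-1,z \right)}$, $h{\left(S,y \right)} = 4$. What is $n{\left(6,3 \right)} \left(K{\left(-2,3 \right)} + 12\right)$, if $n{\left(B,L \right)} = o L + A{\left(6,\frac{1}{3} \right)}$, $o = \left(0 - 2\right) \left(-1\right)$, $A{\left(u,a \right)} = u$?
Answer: $60$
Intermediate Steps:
$o = 2$ ($o = \left(-2\right) \left(-1\right) = 2$)
$K{\left(V,z \right)} = -7$ ($K{\left(V,z \right)} = -3 - 4 = -7$)
$n{\left(B,L \right)} = 6 + 2 L$ ($n{\left(B,L \right)} = 2 L + 6 = 6 + 2 L$)
$n{\left(6,3 \right)} \left(K{\left(-2,3 \right)} + 12\right) = \left(6 + 2 \cdot 3\right) \left(-7 + 12\right) = \left(6 + 6\right) 5 = 12 \cdot 5 = 60$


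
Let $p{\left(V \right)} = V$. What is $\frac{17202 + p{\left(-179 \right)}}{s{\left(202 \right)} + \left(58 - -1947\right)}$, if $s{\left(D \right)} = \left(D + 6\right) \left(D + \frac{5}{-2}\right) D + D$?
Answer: $\frac{17023}{8384399} \approx 0.0020303$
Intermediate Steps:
$s{\left(D \right)} = D + D \left(6 + D\right) \left(- \frac{5}{2} + D\right)$ ($s{\left(D \right)} = \left(6 + D\right) \left(D + 5 \left(- \frac{1}{2}\right)\right) D + D = \left(6 + D\right) \left(D - \frac{5}{2}\right) D + D = \left(6 + D\right) \left(- \frac{5}{2} + D\right) D + D = D \left(6 + D\right) \left(- \frac{5}{2} + D\right) + D = D + D \left(6 + D\right) \left(- \frac{5}{2} + D\right)$)
$\frac{17202 + p{\left(-179 \right)}}{s{\left(202 \right)} + \left(58 - -1947\right)} = \frac{17202 - 179}{\frac{1}{2} \cdot 202 \left(-28 + 2 \cdot 202^{2} + 7 \cdot 202\right) + \left(58 - -1947\right)} = \frac{17023}{\frac{1}{2} \cdot 202 \left(-28 + 2 \cdot 40804 + 1414\right) + \left(58 + 1947\right)} = \frac{17023}{\frac{1}{2} \cdot 202 \left(-28 + 81608 + 1414\right) + 2005} = \frac{17023}{\frac{1}{2} \cdot 202 \cdot 82994 + 2005} = \frac{17023}{8382394 + 2005} = \frac{17023}{8384399}$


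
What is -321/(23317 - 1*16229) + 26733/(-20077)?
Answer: -195928221/142305776 ≈ -1.3768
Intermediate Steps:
-321/(23317 - 1*16229) + 26733/(-20077) = -321/(23317 - 16229) + 26733*(-1/20077) = -321/7088 - 26733/20077 = -195928221/142305776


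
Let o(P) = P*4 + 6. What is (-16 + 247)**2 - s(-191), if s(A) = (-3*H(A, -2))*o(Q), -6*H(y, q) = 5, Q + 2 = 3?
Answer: 53336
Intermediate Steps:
Q = 1 (Q = -2 + 3 = 1)
H(y, q) = -5/6 (H(y, q) = -1/6*5 = -5/6)
o(P) = 6 + 4*P (o(P) = 4*P + 6 = 6 + 4*P)
s(A) = 25 (s(A) = (-3*(-5/6))*(6 + 4*1) = 5*(6 + 4)/2 = (5/2)*10 = 25)
(-16 + 247)**2 - s(-191) = (-16 + 247)**2 - 1*25 = 231**2 - 25 = 53361 - 25 = 53336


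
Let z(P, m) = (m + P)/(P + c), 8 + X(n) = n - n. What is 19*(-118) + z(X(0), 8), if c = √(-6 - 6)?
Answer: -2242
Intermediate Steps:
c = 2*I*√3 (c = √(-12) = 2*I*√3 ≈ 3.4641*I)
X(n) = -8 (X(n) = -8 + (n - n) = -8 + 0 = -8)
z(P, m) = (P + m)/(P + 2*I*√3) (z(P, m) = (m + P)/(P + 2*I*√3) = (P + m)/(P + 2*I*√3))
19*(-118) + z(X(0), 8) = 19*(-118) + (-8 + 8)/(-8 + 2*I*√3) = -2242 + 0/(-8 + 2*I*√3) = -2242 + 0 = -2242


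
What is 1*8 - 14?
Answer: -6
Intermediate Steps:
1*8 - 14 = 8 - 14 = -6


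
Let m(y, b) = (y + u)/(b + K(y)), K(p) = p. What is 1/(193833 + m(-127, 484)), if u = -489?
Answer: 51/9885395 ≈ 5.1591e-6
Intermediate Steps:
m(y, b) = (-489 + y)/(b + y) (m(y, b) = (y - 489)/(b + y) = (-489 + y)/(b + y))
1/(193833 + m(-127, 484)) = 1/(193833 + (-489 - 127)/(484 - 127)) = 1/(193833 - 616/357) = 1/(193833 + (1/357)*(-616)) = 1/(193833 - 88/51) = 1/(9885395/51) = 51/9885395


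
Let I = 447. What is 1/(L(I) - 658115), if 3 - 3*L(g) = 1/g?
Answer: -1341/882530875 ≈ -1.5195e-6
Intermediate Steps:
L(g) = 1 - 1/(3*g)
1/(L(I) - 658115) = 1/((-⅓ + 447)/447 - 658115) = 1/((1/447)*(1340/3) - 658115) = 1/(1340/1341 - 658115) = 1/(-882530875/1341) = -1341/882530875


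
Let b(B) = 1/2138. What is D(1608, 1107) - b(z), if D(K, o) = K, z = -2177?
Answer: 3437903/2138 ≈ 1608.0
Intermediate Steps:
b(B) = 1/2138
D(1608, 1107) - b(z) = 1608 - 1*1/2138 = 1608 - 1/2138 = 3437903/2138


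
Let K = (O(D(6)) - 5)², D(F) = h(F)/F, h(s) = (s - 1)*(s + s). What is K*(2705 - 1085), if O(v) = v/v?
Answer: 25920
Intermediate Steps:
h(s) = 2*s*(-1 + s) (h(s) = (-1 + s)*(2*s) = 2*s*(-1 + s))
D(F) = -2 + 2*F (D(F) = (2*F*(-1 + F))/F = -2 + 2*F)
O(v) = 1
K = 16 (K = (1 - 5)² = (-4)² = 16)
K*(2705 - 1085) = 16*(2705 - 1085) = 16*1620 = 25920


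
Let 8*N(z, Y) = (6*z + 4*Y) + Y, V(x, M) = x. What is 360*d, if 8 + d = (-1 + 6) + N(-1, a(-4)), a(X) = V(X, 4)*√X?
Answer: -1350 - 1800*I ≈ -1350.0 - 1800.0*I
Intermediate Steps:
a(X) = X^(3/2) (a(X) = X*√X = X^(3/2))
N(z, Y) = 3*z/4 + 5*Y/8 (N(z, Y) = ((6*z + 4*Y) + Y)/8 = ((4*Y + 6*z) + Y)/8 = (5*Y + 6*z)/8 = 3*z/4 + 5*Y/8)
d = -15/4 - 5*I (d = -8 + ((-1 + 6) + ((¾)*(-1) + 5*(-4)^(3/2)/8)) = -8 + (5 + (-¾ + 5*(-8*I)/8)) = -8 + (5 + (-¾ - 5*I)) = -8 + (17/4 - 5*I) = -15/4 - 5*I ≈ -3.75 - 5.0*I)
360*d = 360*(-15/4 - 5*I) = -1350 - 1800*I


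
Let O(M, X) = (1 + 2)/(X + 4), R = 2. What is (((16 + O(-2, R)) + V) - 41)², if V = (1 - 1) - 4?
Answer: 3249/4 ≈ 812.25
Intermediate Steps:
O(M, X) = 3/(4 + X)
V = -4 (V = 0 - 4 = -4)
(((16 + O(-2, R)) + V) - 41)² = (((16 + 3/(4 + 2)) - 4) - 41)² = (((16 + 3/6) - 4) - 41)² = (((16 + 3*(⅙)) - 4) - 41)² = (((16 + ½) - 4) - 41)² = ((33/2 - 4) - 41)² = (25/2 - 41)² = (-57/2)² = 3249/4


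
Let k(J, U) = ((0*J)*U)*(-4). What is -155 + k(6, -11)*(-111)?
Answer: -155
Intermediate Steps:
k(J, U) = 0 (k(J, U) = (0*U)*(-4) = 0*(-4) = 0)
-155 + k(6, -11)*(-111) = -155 + 0*(-111) = -155 + 0 = -155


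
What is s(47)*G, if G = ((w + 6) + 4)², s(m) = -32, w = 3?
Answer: -5408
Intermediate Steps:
G = 169 (G = ((3 + 6) + 4)² = (9 + 4)² = 13² = 169)
s(47)*G = -32*169 = -5408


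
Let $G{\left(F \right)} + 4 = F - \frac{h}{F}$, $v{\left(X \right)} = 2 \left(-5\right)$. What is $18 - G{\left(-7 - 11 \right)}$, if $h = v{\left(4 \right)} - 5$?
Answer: $\frac{245}{6} \approx 40.833$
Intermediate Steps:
$v{\left(X \right)} = -10$
$h = -15$ ($h = -10 - 5 = -15$)
$G{\left(F \right)} = -4 + F + \frac{15}{F}$ ($G{\left(F \right)} = -4 + \left(F - - \frac{15}{F}\right) = -4 + \left(F + \frac{15}{F}\right) = -4 + F + \frac{15}{F}$)
$18 - G{\left(-7 - 11 \right)} = 18 - \left(-4 - 18 + \frac{15}{-7 - 11}\right) = 18 - \left(-4 - 18 + \frac{15}{-18}\right) = 18 - \left(-4 - 18 + 15 \left(- \frac{1}{18}\right)\right) = 18 - \left(-4 - 18 - \frac{5}{6}\right) = 18 - - \frac{137}{6} = 18 + \frac{137}{6} = \frac{245}{6}$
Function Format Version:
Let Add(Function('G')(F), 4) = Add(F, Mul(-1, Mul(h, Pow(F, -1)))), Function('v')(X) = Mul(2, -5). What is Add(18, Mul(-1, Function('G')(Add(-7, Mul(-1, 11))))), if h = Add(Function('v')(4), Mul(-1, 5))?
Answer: Rational(245, 6) ≈ 40.833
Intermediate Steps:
Function('v')(X) = -10
h = -15 (h = Add(-10, Mul(-1, 5)) = Add(-10, -5) = -15)
Function('G')(F) = Add(-4, F, Mul(15, Pow(F, -1))) (Function('G')(F) = Add(-4, Add(F, Mul(-1, Mul(-15, Pow(F, -1))))) = Add(-4, Add(F, Mul(15, Pow(F, -1)))) = Add(-4, F, Mul(15, Pow(F, -1))))
Add(18, Mul(-1, Function('G')(Add(-7, Mul(-1, 11))))) = Add(18, Mul(-1, Add(-4, Add(-7, Mul(-1, 11)), Mul(15, Pow(Add(-7, Mul(-1, 11)), -1))))) = Add(18, Mul(-1, Add(-4, Add(-7, -11), Mul(15, Pow(Add(-7, -11), -1))))) = Add(18, Mul(-1, Add(-4, -18, Mul(15, Pow(-18, -1))))) = Add(18, Mul(-1, Add(-4, -18, Mul(15, Rational(-1, 18))))) = Add(18, Mul(-1, Add(-4, -18, Rational(-5, 6)))) = Add(18, Mul(-1, Rational(-137, 6))) = Add(18, Rational(137, 6)) = Rational(245, 6)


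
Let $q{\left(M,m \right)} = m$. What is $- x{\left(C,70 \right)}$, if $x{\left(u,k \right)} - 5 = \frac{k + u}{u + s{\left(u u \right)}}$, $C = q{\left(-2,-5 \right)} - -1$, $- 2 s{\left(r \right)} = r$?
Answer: $\frac{1}{2} \approx 0.5$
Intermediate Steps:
$s{\left(r \right)} = - \frac{r}{2}$
$C = -4$ ($C = -5 - -1 = -5 + 1 = -4$)
$x{\left(u,k \right)} = 5 + \frac{k + u}{u - \frac{u^{2}}{2}}$ ($x{\left(u,k \right)} = 5 + \frac{k + u}{u - \frac{u u}{2}} = 5 + \frac{k + u}{u - \frac{u^{2}}{2}}$)
$- x{\left(C,70 \right)} = - \frac{\left(-12\right) \left(-4\right) - 140 + 5 \left(-4\right)^{2}}{\left(-4\right) \left(-2 - 4\right)} = - \frac{\left(-1\right) \left(48 - 140 + 5 \cdot 16\right)}{4 \left(-6\right)} = - \frac{\left(-1\right) \left(-1\right) \left(48 - 140 + 80\right)}{4 \cdot 6} = - \frac{\left(-1\right) \left(-1\right) \left(-12\right)}{4 \cdot 6} = \left(-1\right) \left(- \frac{1}{2}\right) = \frac{1}{2}$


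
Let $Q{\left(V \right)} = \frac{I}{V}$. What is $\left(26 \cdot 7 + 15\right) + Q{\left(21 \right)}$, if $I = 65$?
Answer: $\frac{4202}{21} \approx 200.1$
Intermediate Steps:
$Q{\left(V \right)} = \frac{65}{V}$
$\left(26 \cdot 7 + 15\right) + Q{\left(21 \right)} = \left(26 \cdot 7 + 15\right) + \frac{65}{21} = \left(182 + 15\right) + 65 \cdot \frac{1}{21} = 197 + \frac{65}{21} = \frac{4202}{21}$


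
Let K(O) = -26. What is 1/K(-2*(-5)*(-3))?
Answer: -1/26 ≈ -0.038462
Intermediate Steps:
1/K(-2*(-5)*(-3)) = 1/(-26) = -1/26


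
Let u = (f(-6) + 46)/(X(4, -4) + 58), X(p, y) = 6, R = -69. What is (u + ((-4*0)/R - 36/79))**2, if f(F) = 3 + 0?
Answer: 2455489/25563136 ≈ 0.096056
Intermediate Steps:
f(F) = 3
u = 49/64 (u = (3 + 46)/(6 + 58) = 49/64 ≈ 0.76563)
(u + ((-4*0)/R - 36/79))**2 = (49/64 + (-4*0/(-69) - 36/79))**2 = (49/64 + (0*(-1/69) - 36*1/79))**2 = (49/64 + (0 - 36/79))**2 = (49/64 - 36/79)**2 = (1567/5056)**2 = 2455489/25563136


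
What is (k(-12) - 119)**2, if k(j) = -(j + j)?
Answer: 9025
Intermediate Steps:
k(j) = -2*j
(k(-12) - 119)**2 = (-2*(-12) - 119)**2 = (24 - 119)**2 = (-95)**2 = 9025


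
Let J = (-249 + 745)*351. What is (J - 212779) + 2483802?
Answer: 2445119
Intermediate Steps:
J = 174096 (J = 496*351 = 174096)
(J - 212779) + 2483802 = (174096 - 212779) + 2483802 = -38683 + 2483802 = 2445119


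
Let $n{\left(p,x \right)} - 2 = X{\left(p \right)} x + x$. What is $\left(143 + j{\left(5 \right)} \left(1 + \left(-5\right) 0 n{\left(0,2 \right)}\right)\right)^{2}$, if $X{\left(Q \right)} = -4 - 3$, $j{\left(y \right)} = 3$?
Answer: $21316$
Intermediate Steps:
$X{\left(Q \right)} = -7$
$n{\left(p,x \right)} = 2 - 6 x$ ($n{\left(p,x \right)} = 2 + \left(- 7 x + x\right) = 2 - 6 x$)
$\left(143 + j{\left(5 \right)} \left(1 + \left(-5\right) 0 n{\left(0,2 \right)}\right)\right)^{2} = \left(143 + 3 \left(1 + \left(-5\right) 0 \left(2 - 12\right)\right)\right)^{2} = \left(143 + 3 \left(1 + 0 \left(2 - 12\right)\right)\right)^{2} = \left(143 + 3 \left(1 + 0 \left(-10\right)\right)\right)^{2} = \left(143 + 3 \left(1 + 0\right)\right)^{2} = \left(143 + 3 \cdot 1\right)^{2} = \left(143 + 3\right)^{2} = 146^{2} = 21316$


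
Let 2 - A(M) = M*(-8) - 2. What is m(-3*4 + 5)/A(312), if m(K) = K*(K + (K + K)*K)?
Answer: -637/2500 ≈ -0.25480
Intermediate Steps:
A(M) = 4 + 8*M (A(M) = 2 - (M*(-8) - 2) = 2 - (-8*M - 2) = 2 - (-2 - 8*M) = 2 + (2 + 8*M) = 4 + 8*M)
m(K) = K*(K + 2*K²) (m(K) = K*(K + (2*K)*K) = K*(K + 2*K²))
m(-3*4 + 5)/A(312) = ((-3*4 + 5)²*(1 + 2*(-3*4 + 5)))/(4 + 8*312) = ((-12 + 5)²*(1 + 2*(-12 + 5)))/(4 + 2496) = ((-7)²*(1 + 2*(-7)))/2500 = (49*(1 - 14))*(1/2500) = (49*(-13))*(1/2500) = -637*1/2500 = -637/2500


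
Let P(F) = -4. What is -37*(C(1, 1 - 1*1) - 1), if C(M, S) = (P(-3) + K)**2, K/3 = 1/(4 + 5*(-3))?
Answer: -77256/121 ≈ -638.48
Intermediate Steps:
K = -3/11 (K = 3/(4 + 5*(-3)) = 3/(4 - 15) = 3/(-11) = 3*(-1/11) = -3/11 ≈ -0.27273)
C(M, S) = 2209/121 (C(M, S) = (-4 - 3/11)**2 = (-47/11)**2 = 2209/121)
-37*(C(1, 1 - 1*1) - 1) = -37*(2209/121 - 1) = -37*2088/121 = -77256/121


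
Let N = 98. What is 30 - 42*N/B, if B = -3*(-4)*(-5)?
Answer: 493/5 ≈ 98.600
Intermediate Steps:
B = -60 (B = 12*(-5) = -60)
30 - 42*N/B = 30 - 4116/(-60) = 30 - 4116*(-1)/60 = 30 - 42*(-49/30) = 30 + 343/5 = 493/5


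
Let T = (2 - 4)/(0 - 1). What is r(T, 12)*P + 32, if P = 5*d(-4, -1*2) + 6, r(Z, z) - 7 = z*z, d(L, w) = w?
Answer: -572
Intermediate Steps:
T = 2 (T = -2/(-1) = -2*(-1) = 2)
r(Z, z) = 7 + z² (r(Z, z) = 7 + z*z = 7 + z²)
P = -4 (P = 5*(-1*2) + 6 = 5*(-2) + 6 = -10 + 6 = -4)
r(T, 12)*P + 32 = (7 + 12²)*(-4) + 32 = (7 + 144)*(-4) + 32 = 151*(-4) + 32 = -604 + 32 = -572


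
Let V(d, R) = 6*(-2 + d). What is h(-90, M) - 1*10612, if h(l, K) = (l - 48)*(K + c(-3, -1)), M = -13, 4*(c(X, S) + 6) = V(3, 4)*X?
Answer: -7369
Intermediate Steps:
V(d, R) = -12 + 6*d
c(X, S) = -6 + 3*X/2 (c(X, S) = -6 + ((-12 + 6*3)*X)/4 = -6 + ((-12 + 18)*X)/4 = -6 + (6*X)/4 = -6 + 3*X/2)
h(l, K) = (-48 + l)*(-21/2 + K) (h(l, K) = (l - 48)*(K + (-6 + (3/2)*(-3))) = (-48 + l)*(K + (-6 - 9/2)) = (-48 + l)*(K - 21/2) = (-48 + l)*(-21/2 + K))
h(-90, M) - 1*10612 = (504 - 48*(-13) - 21/2*(-90) - 13*(-90)) - 1*10612 = (504 + 624 + 945 + 1170) - 10612 = 3243 - 10612 = -7369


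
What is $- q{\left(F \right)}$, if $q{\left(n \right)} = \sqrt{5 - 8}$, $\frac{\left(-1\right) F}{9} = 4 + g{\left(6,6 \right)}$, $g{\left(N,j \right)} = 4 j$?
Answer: $- i \sqrt{3} \approx - 1.732 i$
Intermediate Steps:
$F = -252$ ($F = - 9 \left(4 + 4 \cdot 6\right) = - 9 \left(4 + 24\right) = \left(-9\right) 28 = -252$)
$q{\left(n \right)} = i \sqrt{3}$ ($q{\left(n \right)} = \sqrt{-3} = i \sqrt{3}$)
$- q{\left(F \right)} = - i \sqrt{3}$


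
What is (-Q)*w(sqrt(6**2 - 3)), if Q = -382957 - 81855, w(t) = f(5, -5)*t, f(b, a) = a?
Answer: -2324060*sqrt(33) ≈ -1.3351e+7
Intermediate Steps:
w(t) = -5*t
Q = -464812
(-Q)*w(sqrt(6**2 - 3)) = (-1*(-464812))*(-5*sqrt(6**2 - 3)) = 464812*(-5*sqrt(36 - 3)) = 464812*(-5*sqrt(33)) = -2324060*sqrt(33)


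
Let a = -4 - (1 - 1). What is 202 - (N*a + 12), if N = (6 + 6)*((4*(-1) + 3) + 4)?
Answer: 334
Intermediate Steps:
a = -4 (a = -4 - 1*0 = -4 + 0 = -4)
N = 36 (N = 12*((-4 + 3) + 4) = 12*(-1 + 4) = 12*3 = 36)
202 - (N*a + 12) = 202 - (36*(-4) + 12) = 202 - (-144 + 12) = 202 - 1*(-132) = 202 + 132 = 334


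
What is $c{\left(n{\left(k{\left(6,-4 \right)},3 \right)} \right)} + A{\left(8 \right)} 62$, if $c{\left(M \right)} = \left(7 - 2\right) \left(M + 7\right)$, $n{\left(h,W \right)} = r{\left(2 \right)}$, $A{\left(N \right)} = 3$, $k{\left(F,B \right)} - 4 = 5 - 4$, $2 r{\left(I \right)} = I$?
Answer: $226$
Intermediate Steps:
$r{\left(I \right)} = \frac{I}{2}$
$k{\left(F,B \right)} = 5$ ($k{\left(F,B \right)} = 4 + \left(5 - 4\right) = 4 + 1 = 5$)
$n{\left(h,W \right)} = 1$ ($n{\left(h,W \right)} = \frac{1}{2} \cdot 2 = 1$)
$c{\left(M \right)} = 35 + 5 M$ ($c{\left(M \right)} = 5 \left(7 + M\right) = 35 + 5 M$)
$c{\left(n{\left(k{\left(6,-4 \right)},3 \right)} \right)} + A{\left(8 \right)} 62 = \left(35 + 5 \cdot 1\right) + 3 \cdot 62 = \left(35 + 5\right) + 186 = 40 + 186 = 226$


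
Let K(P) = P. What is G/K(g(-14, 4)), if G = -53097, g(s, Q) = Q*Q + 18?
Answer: -53097/34 ≈ -1561.7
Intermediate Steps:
g(s, Q) = 18 + Q² (g(s, Q) = Q² + 18 = 18 + Q²)
G/K(g(-14, 4)) = -53097/(18 + 4²) = -53097/(18 + 16) = -53097/34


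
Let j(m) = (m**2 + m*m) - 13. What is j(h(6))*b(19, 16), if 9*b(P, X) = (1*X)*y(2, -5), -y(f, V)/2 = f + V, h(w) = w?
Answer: 1888/3 ≈ 629.33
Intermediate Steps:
j(m) = -13 + 2*m**2 (j(m) = (m**2 + m**2) - 13 = 2*m**2 - 13 = -13 + 2*m**2)
y(f, V) = -2*V - 2*f (y(f, V) = -2*(f + V) = -2*(V + f) = -2*V - 2*f)
b(P, X) = 2*X/3 (b(P, X) = ((1*X)*(-2*(-5) - 2*2))/9 = (X*(10 - 4))/9 = (X*6)/9 = (6*X)/9 = 2*X/3)
j(h(6))*b(19, 16) = (-13 + 2*6**2)*((2/3)*16) = (-13 + 2*36)*(32/3) = (-13 + 72)*(32/3) = 59*(32/3) = 1888/3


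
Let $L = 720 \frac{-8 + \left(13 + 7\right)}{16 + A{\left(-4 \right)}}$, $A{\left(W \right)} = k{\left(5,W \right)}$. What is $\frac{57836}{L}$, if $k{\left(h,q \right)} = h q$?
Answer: $- \frac{14459}{540} \approx -26.776$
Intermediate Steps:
$A{\left(W \right)} = 5 W$
$L = -2160$ ($L = 720 \frac{-8 + \left(13 + 7\right)}{16 + 5 \left(-4\right)} = 720 \frac{-8 + 20}{16 - 20} = 720 \frac{12}{-4} = 720 \cdot 12 \left(- \frac{1}{4}\right) = 720 \left(-3\right) = -2160$)
$\frac{57836}{L} = \frac{57836}{-2160} = 57836 \left(- \frac{1}{2160}\right) = - \frac{14459}{540}$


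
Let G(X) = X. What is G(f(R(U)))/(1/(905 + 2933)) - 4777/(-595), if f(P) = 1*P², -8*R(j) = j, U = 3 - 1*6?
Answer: 613477/1120 ≈ 547.75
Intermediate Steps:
U = -3 (U = 3 - 6 = -3)
R(j) = -j/8
f(P) = P²
G(f(R(U)))/(1/(905 + 2933)) - 4777/(-595) = (-⅛*(-3))²/(1/(905 + 2933)) - 4777/(-595) = (3/8)²/(1/3838) - 4777*(-1/595) = 9/(64*(1/3838)) + 281/35 = (9/64)*3838 + 281/35 = 17271/32 + 281/35 = 613477/1120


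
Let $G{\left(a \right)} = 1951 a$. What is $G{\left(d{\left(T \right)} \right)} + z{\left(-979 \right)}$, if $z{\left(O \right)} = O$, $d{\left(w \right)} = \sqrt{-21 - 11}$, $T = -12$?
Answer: $-979 + 7804 i \sqrt{2} \approx -979.0 + 11037.0 i$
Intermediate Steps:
$d{\left(w \right)} = 4 i \sqrt{2}$ ($d{\left(w \right)} = \sqrt{-32} = 4 i \sqrt{2}$)
$G{\left(d{\left(T \right)} \right)} + z{\left(-979 \right)} = 1951 \cdot 4 i \sqrt{2} - 979 = 7804 i \sqrt{2} - 979 = -979 + 7804 i \sqrt{2}$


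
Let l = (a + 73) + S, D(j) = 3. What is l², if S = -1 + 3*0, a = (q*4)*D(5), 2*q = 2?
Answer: 7056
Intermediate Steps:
q = 1 (q = (½)*2 = 1)
a = 12 (a = (1*4)*3 = 4*3 = 12)
S = -1 (S = -1 + 0 = -1)
l = 84 (l = (12 + 73) - 1 = 85 - 1 = 84)
l² = 84² = 7056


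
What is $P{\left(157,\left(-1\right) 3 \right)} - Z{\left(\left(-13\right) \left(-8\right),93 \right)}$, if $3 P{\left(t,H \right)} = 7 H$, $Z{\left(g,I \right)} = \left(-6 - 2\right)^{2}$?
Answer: $-71$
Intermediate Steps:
$Z{\left(g,I \right)} = 64$ ($Z{\left(g,I \right)} = \left(-8\right)^{2} = 64$)
$P{\left(t,H \right)} = \frac{7 H}{3}$
$P{\left(157,\left(-1\right) 3 \right)} - Z{\left(\left(-13\right) \left(-8\right),93 \right)} = \frac{7 \left(\left(-1\right) 3\right)}{3} - 64 = \frac{7}{3} \left(-3\right) - 64 = -7 - 64 = -71$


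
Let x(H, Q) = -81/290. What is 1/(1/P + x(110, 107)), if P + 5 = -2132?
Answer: -619730/173387 ≈ -3.5743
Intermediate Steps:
x(H, Q) = -81/290 (x(H, Q) = -81*1/290 = -81/290)
P = -2137 (P = -5 - 2132 = -2137)
1/(1/P + x(110, 107)) = 1/(1/(-2137) - 81/290) = 1/(-1/2137 - 81/290) = 1/(-173387/619730) = -619730/173387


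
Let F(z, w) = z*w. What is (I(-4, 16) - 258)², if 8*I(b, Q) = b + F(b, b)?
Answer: 263169/4 ≈ 65792.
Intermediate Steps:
F(z, w) = w*z
I(b, Q) = b/8 + b²/8 (I(b, Q) = (b + b*b)/8 = (b + b²)/8 = b/8 + b²/8)
(I(-4, 16) - 258)² = ((⅛)*(-4)*(1 - 4) - 258)² = ((⅛)*(-4)*(-3) - 258)² = (3/2 - 258)² = (-513/2)² = 263169/4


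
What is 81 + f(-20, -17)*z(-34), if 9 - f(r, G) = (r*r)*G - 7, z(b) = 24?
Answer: 163665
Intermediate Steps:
f(r, G) = 16 - G*r² (f(r, G) = 9 - ((r*r)*G - 7) = 9 - (r²*G - 7) = 9 - (G*r² - 7) = 9 - (-7 + G*r²) = 9 + (7 - G*r²) = 16 - G*r²)
81 + f(-20, -17)*z(-34) = 81 + (16 - 1*(-17)*(-20)²)*24 = 81 + (16 - 1*(-17)*400)*24 = 81 + (16 + 6800)*24 = 81 + 6816*24 = 81 + 163584 = 163665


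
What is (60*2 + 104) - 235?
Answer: -11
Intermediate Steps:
(60*2 + 104) - 235 = (120 + 104) - 235 = 224 - 235 = -11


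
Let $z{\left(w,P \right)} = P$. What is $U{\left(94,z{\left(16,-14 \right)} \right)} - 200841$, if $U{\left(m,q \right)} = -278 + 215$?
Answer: $-200904$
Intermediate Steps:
$U{\left(m,q \right)} = -63$
$U{\left(94,z{\left(16,-14 \right)} \right)} - 200841 = -63 - 200841 = -200904$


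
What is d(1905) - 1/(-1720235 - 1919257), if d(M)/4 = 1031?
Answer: 15009265009/3639492 ≈ 4124.0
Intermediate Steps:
d(M) = 4124 (d(M) = 4*1031 = 4124)
d(1905) - 1/(-1720235 - 1919257) = 4124 - 1/(-1720235 - 1919257) = 4124 - 1/(-3639492) = 4124 - 1*(-1/3639492) = 4124 + 1/3639492 = 15009265009/3639492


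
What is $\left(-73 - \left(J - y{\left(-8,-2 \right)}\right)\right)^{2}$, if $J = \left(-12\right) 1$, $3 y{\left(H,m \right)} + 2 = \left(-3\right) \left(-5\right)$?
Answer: $\frac{28900}{9} \approx 3211.1$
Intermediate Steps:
$y{\left(H,m \right)} = \frac{13}{3}$ ($y{\left(H,m \right)} = - \frac{2}{3} + \frac{\left(-3\right) \left(-5\right)}{3} = - \frac{2}{3} + \frac{1}{3} \cdot 15 = - \frac{2}{3} + 5 = \frac{13}{3}$)
$J = -12$
$\left(-73 - \left(J - y{\left(-8,-2 \right)}\right)\right)^{2} = \left(-73 + \left(\frac{13}{3} - -12\right)\right)^{2} = \left(-73 + \left(\frac{13}{3} + 12\right)\right)^{2} = \left(-73 + \frac{49}{3}\right)^{2} = \left(- \frac{170}{3}\right)^{2} = \frac{28900}{9}$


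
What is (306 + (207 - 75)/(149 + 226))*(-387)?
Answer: -14819778/125 ≈ -1.1856e+5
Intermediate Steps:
(306 + (207 - 75)/(149 + 226))*(-387) = (306 + 132/375)*(-387) = (306 + 132*(1/375))*(-387) = (306 + 44/125)*(-387) = (38294/125)*(-387) = -14819778/125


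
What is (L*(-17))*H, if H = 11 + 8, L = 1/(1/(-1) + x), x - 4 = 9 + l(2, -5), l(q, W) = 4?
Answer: -323/16 ≈ -20.188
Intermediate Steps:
x = 17 (x = 4 + (9 + 4) = 4 + 13 = 17)
L = 1/16 (L = 1/(1/(-1) + 17) = 1/(1*(-1) + 17) = 1/(-1 + 17) = 1/16 ≈ 0.062500)
H = 19
(L*(-17))*H = ((1/16)*(-17))*19 = -17/16*19 = -323/16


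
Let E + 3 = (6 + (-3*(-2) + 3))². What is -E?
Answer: -222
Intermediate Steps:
E = 222 (E = -3 + (6 + (-3*(-2) + 3))² = -3 + (6 + (6 + 3))² = -3 + (6 + 9)² = -3 + 15² = -3 + 225 = 222)
-E = -1*222 = -222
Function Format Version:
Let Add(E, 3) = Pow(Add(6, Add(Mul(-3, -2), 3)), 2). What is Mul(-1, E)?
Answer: -222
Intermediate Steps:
E = 222 (E = Add(-3, Pow(Add(6, Add(Mul(-3, -2), 3)), 2)) = Add(-3, Pow(Add(6, Add(6, 3)), 2)) = Add(-3, Pow(Add(6, 9), 2)) = Add(-3, Pow(15, 2)) = Add(-3, 225) = 222)
Mul(-1, E) = Mul(-1, 222) = -222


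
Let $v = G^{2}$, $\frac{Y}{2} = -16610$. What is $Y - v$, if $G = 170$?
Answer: $-62120$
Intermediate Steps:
$Y = -33220$ ($Y = 2 \left(-16610\right) = -33220$)
$v = 28900$ ($v = 170^{2} = 28900$)
$Y - v = -33220 - 28900 = -62120$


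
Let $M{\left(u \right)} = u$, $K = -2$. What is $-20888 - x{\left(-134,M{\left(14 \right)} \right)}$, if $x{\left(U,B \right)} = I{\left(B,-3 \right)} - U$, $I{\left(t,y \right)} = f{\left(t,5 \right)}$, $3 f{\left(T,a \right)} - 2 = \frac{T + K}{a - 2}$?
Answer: $-21024$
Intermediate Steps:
$f{\left(T,a \right)} = \frac{2}{3} + \frac{-2 + T}{3 \left(-2 + a\right)}$ ($f{\left(T,a \right)} = \frac{2}{3} + \frac{\left(T - 2\right) \frac{1}{a - 2}}{3} = \frac{2}{3} + \frac{\left(-2 + T\right) \frac{1}{-2 + a}}{3} = \frac{2}{3} + \frac{\frac{1}{-2 + a} \left(-2 + T\right)}{3} = \frac{2}{3} + \frac{-2 + T}{3 \left(-2 + a\right)}$)
$I{\left(t,y \right)} = \frac{4}{9} + \frac{t}{9}$ ($I{\left(t,y \right)} = \frac{-6 + t + 2 \cdot 5}{3 \left(-2 + 5\right)} = \frac{-6 + t + 10}{3 \cdot 3} = \frac{1}{3} \cdot \frac{1}{3} \left(4 + t\right) = \frac{4}{9} + \frac{t}{9}$)
$x{\left(U,B \right)} = \frac{4}{9} - U + \frac{B}{9}$ ($x{\left(U,B \right)} = \left(\frac{4}{9} + \frac{B}{9}\right) - U = \frac{4}{9} - U + \frac{B}{9}$)
$-20888 - x{\left(-134,M{\left(14 \right)} \right)} = -20888 - \left(\frac{4}{9} - -134 + \frac{1}{9} \cdot 14\right) = -20888 - \left(\frac{4}{9} + 134 + \frac{14}{9}\right) = -20888 - 136 = -21024$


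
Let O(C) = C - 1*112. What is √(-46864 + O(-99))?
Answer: 5*I*√1883 ≈ 216.97*I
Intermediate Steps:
O(C) = -112 + C (O(C) = C - 112 = -112 + C)
√(-46864 + O(-99)) = √(-46864 + (-112 - 99)) = √(-46864 - 211) = √(-47075) = 5*I*√1883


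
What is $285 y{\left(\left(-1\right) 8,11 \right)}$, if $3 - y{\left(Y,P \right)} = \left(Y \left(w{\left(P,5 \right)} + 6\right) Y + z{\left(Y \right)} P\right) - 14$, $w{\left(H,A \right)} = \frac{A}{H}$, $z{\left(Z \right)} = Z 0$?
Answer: $- \frac{1241745}{11} \approx -1.1289 \cdot 10^{5}$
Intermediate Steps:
$z{\left(Z \right)} = 0$
$y{\left(Y,P \right)} = 17 - Y^{2} \left(6 + \frac{5}{P}\right)$ ($y{\left(Y,P \right)} = 3 - \left(\left(Y \left(\frac{5}{P} + 6\right) Y + 0 P\right) - 14\right) = 3 - \left(\left(Y \left(6 + \frac{5}{P}\right) Y + 0\right) - 14\right) = 3 - \left(\left(Y^{2} \left(6 + \frac{5}{P}\right) + 0\right) - 14\right) = 3 - \left(Y^{2} \left(6 + \frac{5}{P}\right) - 14\right) = 3 - \left(-14 + Y^{2} \left(6 + \frac{5}{P}\right)\right) = 17 - Y^{2} \left(6 + \frac{5}{P}\right)$)
$285 y{\left(\left(-1\right) 8,11 \right)} = 285 \left(17 - 6 \left(\left(-1\right) 8\right)^{2} - \frac{5 \left(\left(-1\right) 8\right)^{2}}{11}\right) = 285 \left(17 - 6 \left(-8\right)^{2} - \frac{5 \left(-8\right)^{2}}{11}\right) = 285 \left(17 - 384 - \frac{5}{11} \cdot 64\right) = 285 \left(17 - 384 - \frac{320}{11}\right) = 285 \left(- \frac{4357}{11}\right) = - \frac{1241745}{11}$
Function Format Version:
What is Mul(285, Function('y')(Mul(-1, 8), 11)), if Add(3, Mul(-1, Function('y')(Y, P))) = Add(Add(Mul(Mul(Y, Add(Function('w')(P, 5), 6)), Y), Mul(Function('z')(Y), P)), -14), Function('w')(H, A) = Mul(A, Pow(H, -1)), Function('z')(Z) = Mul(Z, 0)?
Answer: Rational(-1241745, 11) ≈ -1.1289e+5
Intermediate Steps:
Function('z')(Z) = 0
Function('y')(Y, P) = Add(17, Mul(-1, Pow(Y, 2), Add(6, Mul(5, Pow(P, -1))))) (Function('y')(Y, P) = Add(3, Mul(-1, Add(Add(Mul(Mul(Y, Add(Mul(5, Pow(P, -1)), 6)), Y), Mul(0, P)), -14))) = Add(3, Mul(-1, Add(Add(Mul(Mul(Y, Add(6, Mul(5, Pow(P, -1)))), Y), 0), -14))) = Add(3, Mul(-1, Add(Add(Mul(Pow(Y, 2), Add(6, Mul(5, Pow(P, -1)))), 0), -14))) = Add(3, Mul(-1, Add(Mul(Pow(Y, 2), Add(6, Mul(5, Pow(P, -1)))), -14))) = Add(3, Mul(-1, Add(-14, Mul(Pow(Y, 2), Add(6, Mul(5, Pow(P, -1))))))) = Add(3, Add(14, Mul(-1, Pow(Y, 2), Add(6, Mul(5, Pow(P, -1)))))) = Add(17, Mul(-1, Pow(Y, 2), Add(6, Mul(5, Pow(P, -1))))))
Mul(285, Function('y')(Mul(-1, 8), 11)) = Mul(285, Add(17, Mul(-6, Pow(Mul(-1, 8), 2)), Mul(-5, Pow(11, -1), Pow(Mul(-1, 8), 2)))) = Mul(285, Add(17, Mul(-6, Pow(-8, 2)), Mul(-5, Rational(1, 11), Pow(-8, 2)))) = Mul(285, Add(17, Mul(-6, 64), Mul(-5, Rational(1, 11), 64))) = Mul(285, Add(17, -384, Rational(-320, 11))) = Mul(285, Rational(-4357, 11)) = Rational(-1241745, 11)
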